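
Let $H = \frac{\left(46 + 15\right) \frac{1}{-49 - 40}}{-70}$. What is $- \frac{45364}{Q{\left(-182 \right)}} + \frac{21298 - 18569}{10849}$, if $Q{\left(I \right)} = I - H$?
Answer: $\frac{3069214114689}{12301908929} \approx 249.49$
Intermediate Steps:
$H = \frac{61}{6230}$ ($H = \frac{61}{-89} \left(- \frac{1}{70}\right) = 61 \left(- \frac{1}{89}\right) \left(- \frac{1}{70}\right) = \left(- \frac{61}{89}\right) \left(- \frac{1}{70}\right) = \frac{61}{6230} \approx 0.0097913$)
$Q{\left(I \right)} = - \frac{61}{6230} + I$ ($Q{\left(I \right)} = I - \frac{61}{6230} = - \frac{61}{6230} + I$)
$- \frac{45364}{Q{\left(-182 \right)}} + \frac{21298 - 18569}{10849} = - \frac{45364}{- \frac{61}{6230} - 182} + \frac{21298 - 18569}{10849} = - \frac{45364}{- \frac{1133921}{6230}} + \left(21298 - 18569\right) \frac{1}{10849} = \left(-45364\right) \left(- \frac{6230}{1133921}\right) + 2729 \cdot \frac{1}{10849} = \frac{282617720}{1133921} + \frac{2729}{10849} = \frac{3069214114689}{12301908929}$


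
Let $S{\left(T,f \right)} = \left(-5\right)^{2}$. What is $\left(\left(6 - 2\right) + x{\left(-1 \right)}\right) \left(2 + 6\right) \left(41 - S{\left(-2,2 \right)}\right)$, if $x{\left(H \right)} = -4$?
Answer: $0$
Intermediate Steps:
$S{\left(T,f \right)} = 25$
$\left(\left(6 - 2\right) + x{\left(-1 \right)}\right) \left(2 + 6\right) \left(41 - S{\left(-2,2 \right)}\right) = \left(\left(6 - 2\right) - 4\right) \left(2 + 6\right) \left(41 - 25\right) = \left(\left(6 - 2\right) - 4\right) 8 \left(41 - 25\right) = \left(4 - 4\right) 8 \cdot 16 = 0 \cdot 8 \cdot 16 = 0 \cdot 16 = 0$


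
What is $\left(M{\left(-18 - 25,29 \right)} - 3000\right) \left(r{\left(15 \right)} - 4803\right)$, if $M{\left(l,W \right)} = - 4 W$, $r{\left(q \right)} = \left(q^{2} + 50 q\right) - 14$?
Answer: $11971672$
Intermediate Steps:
$r{\left(q \right)} = -14 + q^{2} + 50 q$
$\left(M{\left(-18 - 25,29 \right)} - 3000\right) \left(r{\left(15 \right)} - 4803\right) = \left(\left(-4\right) 29 - 3000\right) \left(\left(-14 + 15^{2} + 50 \cdot 15\right) - 4803\right) = \left(-116 - 3000\right) \left(\left(-14 + 225 + 750\right) - 4803\right) = - 3116 \left(961 - 4803\right) = \left(-3116\right) \left(-3842\right) = 11971672$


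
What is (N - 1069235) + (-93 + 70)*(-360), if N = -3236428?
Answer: -4297383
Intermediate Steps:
(N - 1069235) + (-93 + 70)*(-360) = (-3236428 - 1069235) + (-93 + 70)*(-360) = -4305663 - 23*(-360) = -4305663 + 8280 = -4297383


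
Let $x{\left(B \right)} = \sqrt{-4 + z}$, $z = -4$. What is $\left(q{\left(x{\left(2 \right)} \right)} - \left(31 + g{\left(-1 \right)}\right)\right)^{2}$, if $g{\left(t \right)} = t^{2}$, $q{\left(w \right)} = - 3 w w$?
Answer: $64$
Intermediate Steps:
$x{\left(B \right)} = 2 i \sqrt{2}$ ($x{\left(B \right)} = \sqrt{-4 - 4} = \sqrt{-8} = 2 i \sqrt{2}$)
$q{\left(w \right)} = - 3 w^{2}$
$\left(q{\left(x{\left(2 \right)} \right)} - \left(31 + g{\left(-1 \right)}\right)\right)^{2} = \left(- 3 \left(2 i \sqrt{2}\right)^{2} - 32\right)^{2} = \left(\left(-3\right) \left(-8\right) - 32\right)^{2} = \left(24 - 32\right)^{2} = \left(-8\right)^{2} = 64$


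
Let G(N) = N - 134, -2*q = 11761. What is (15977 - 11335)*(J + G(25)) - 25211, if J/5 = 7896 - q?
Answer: 319221376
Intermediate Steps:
q = -11761/2 (q = -½*11761 = -11761/2 ≈ -5880.5)
J = 137765/2 (J = 5*(7896 - 1*(-11761/2)) = 5*(7896 + 11761/2) = 5*(27553/2) = 137765/2 ≈ 68883.)
G(N) = -134 + N
(15977 - 11335)*(J + G(25)) - 25211 = (15977 - 11335)*(137765/2 + (-134 + 25)) - 25211 = 4642*(137765/2 - 109) - 25211 = 4642*(137547/2) - 25211 = 319246587 - 25211 = 319221376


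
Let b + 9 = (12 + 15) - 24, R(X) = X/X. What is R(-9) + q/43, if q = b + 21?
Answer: 58/43 ≈ 1.3488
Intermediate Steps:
R(X) = 1
b = -6 (b = -9 + ((12 + 15) - 24) = -9 + (27 - 24) = -9 + 3 = -6)
q = 15 (q = -6 + 21 = 15)
R(-9) + q/43 = 1 + 15/43 = 58/43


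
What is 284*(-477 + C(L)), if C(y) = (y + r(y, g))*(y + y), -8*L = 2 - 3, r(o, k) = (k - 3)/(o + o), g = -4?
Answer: -1099577/8 ≈ -1.3745e+5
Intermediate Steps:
r(o, k) = (-3 + k)/(2*o) (r(o, k) = (-3 + k)/((2*o)) = (-3 + k)*(1/(2*o)) = (-3 + k)/(2*o))
L = ⅛ (L = -(2 - 3)/8 = -⅛*(-1) = ⅛ ≈ 0.12500)
C(y) = 2*y*(y - 7/(2*y)) (C(y) = (y + (-3 - 4)/(2*y))*(y + y) = (y + (½)*(-7)/y)*(2*y) = (y - 7/(2*y))*(2*y) = 2*y*(y - 7/(2*y)))
284*(-477 + C(L)) = 284*(-477 + (-7 + 2*(⅛)²)) = 284*(-477 + (-7 + 2*(1/64))) = 284*(-477 + (-7 + 1/32)) = 284*(-477 - 223/32) = 284*(-15487/32) = -1099577/8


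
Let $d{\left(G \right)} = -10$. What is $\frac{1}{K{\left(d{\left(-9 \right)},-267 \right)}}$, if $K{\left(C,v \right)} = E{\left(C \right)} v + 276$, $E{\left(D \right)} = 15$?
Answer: $- \frac{1}{3729} \approx -0.00026817$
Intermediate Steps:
$K{\left(C,v \right)} = 276 + 15 v$ ($K{\left(C,v \right)} = 15 v + 276 = 276 + 15 v$)
$\frac{1}{K{\left(d{\left(-9 \right)},-267 \right)}} = \frac{1}{276 + 15 \left(-267\right)} = \frac{1}{276 - 4005} = \frac{1}{-3729} = - \frac{1}{3729}$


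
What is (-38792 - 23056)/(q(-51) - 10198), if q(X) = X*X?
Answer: 61848/7597 ≈ 8.1411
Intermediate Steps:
q(X) = X²
(-38792 - 23056)/(q(-51) - 10198) = (-38792 - 23056)/((-51)² - 10198) = -61848/(2601 - 10198) = -61848/(-7597) = -61848*(-1/7597) = 61848/7597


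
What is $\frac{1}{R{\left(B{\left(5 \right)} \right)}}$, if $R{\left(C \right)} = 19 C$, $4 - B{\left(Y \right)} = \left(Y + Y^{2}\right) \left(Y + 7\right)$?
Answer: $- \frac{1}{6764} \approx -0.00014784$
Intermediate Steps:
$B{\left(Y \right)} = 4 - \left(7 + Y\right) \left(Y + Y^{2}\right)$ ($B{\left(Y \right)} = 4 - \left(Y + Y^{2}\right) \left(Y + 7\right) = 4 - \left(Y + Y^{2}\right) \left(7 + Y\right) = 4 - \left(7 + Y\right) \left(Y + Y^{2}\right)$)
$\frac{1}{R{\left(B{\left(5 \right)} \right)}} = \frac{1}{19 \left(4 - 5^{3} - 8 \cdot 5^{2} - 35\right)} = \frac{1}{19 \left(4 - 125 - 200 - 35\right)} = \frac{1}{19 \left(-356\right)} = \frac{1}{-6764} = - \frac{1}{6764}$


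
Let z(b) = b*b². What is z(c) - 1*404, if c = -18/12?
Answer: -3259/8 ≈ -407.38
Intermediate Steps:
c = -3/2 (c = -18*1/12 = -3/2 ≈ -1.5000)
z(b) = b³
z(c) - 1*404 = (-3/2)³ - 1*404 = -27/8 - 404 = -3259/8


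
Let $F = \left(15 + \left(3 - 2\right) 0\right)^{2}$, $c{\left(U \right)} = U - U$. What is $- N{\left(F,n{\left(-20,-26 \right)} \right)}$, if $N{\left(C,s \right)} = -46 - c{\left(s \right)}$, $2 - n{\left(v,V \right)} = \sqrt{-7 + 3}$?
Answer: $46$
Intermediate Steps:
$c{\left(U \right)} = 0$
$n{\left(v,V \right)} = 2 - 2 i$ ($n{\left(v,V \right)} = 2 - \sqrt{-7 + 3} = 2 - \sqrt{-4} = 2 - 2 i$)
$F = 225$ ($F = \left(15 + 1 \cdot 0\right)^{2} = \left(15 + 0\right)^{2} = 15^{2} = 225$)
$N{\left(C,s \right)} = -46$ ($N{\left(C,s \right)} = -46 - 0 = -46 + 0 = -46$)
$- N{\left(F,n{\left(-20,-26 \right)} \right)} = \left(-1\right) \left(-46\right) = 46$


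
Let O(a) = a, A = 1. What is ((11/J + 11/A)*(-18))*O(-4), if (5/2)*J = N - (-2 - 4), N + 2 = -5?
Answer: -1188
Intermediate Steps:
N = -7 (N = -2 - 5 = -7)
J = -⅖ (J = 2*(-7 - (-2 - 4))/5 = 2*(-7 - 1*(-6))/5 = 2*(-7 + 6)/5 = (⅖)*(-1) = -⅖ ≈ -0.40000)
((11/J + 11/A)*(-18))*O(-4) = ((11/(-⅖) + 11/1)*(-18))*(-4) = ((11*(-5/2) + 11*1)*(-18))*(-4) = ((-55/2 + 11)*(-18))*(-4) = -33/2*(-18)*(-4) = 297*(-4) = -1188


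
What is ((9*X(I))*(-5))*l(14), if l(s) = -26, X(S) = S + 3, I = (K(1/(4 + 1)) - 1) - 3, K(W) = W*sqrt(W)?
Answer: -1170 + 234*sqrt(5)/5 ≈ -1065.4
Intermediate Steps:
K(W) = W**(3/2)
I = -4 + sqrt(5)/25 (I = ((1/(4 + 1))**(3/2) - 1) - 3 = ((1/5)**(3/2) - 1) - 3 = (sqrt(5)/25 - 1) - 3 = (-1 + sqrt(5)/25) - 3 = -4 + sqrt(5)/25 ≈ -3.9106)
X(S) = 3 + S
((9*X(I))*(-5))*l(14) = ((9*(3 + (-4 + sqrt(5)/25)))*(-5))*(-26) = ((9*(-1 + sqrt(5)/25))*(-5))*(-26) = ((-9 + 9*sqrt(5)/25)*(-5))*(-26) = (45 - 9*sqrt(5)/5)*(-26) = -1170 + 234*sqrt(5)/5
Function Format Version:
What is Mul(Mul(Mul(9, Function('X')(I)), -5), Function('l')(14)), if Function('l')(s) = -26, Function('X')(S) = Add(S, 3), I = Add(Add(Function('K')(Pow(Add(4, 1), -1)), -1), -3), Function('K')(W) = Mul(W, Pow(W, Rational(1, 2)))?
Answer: Add(-1170, Mul(Rational(234, 5), Pow(5, Rational(1, 2)))) ≈ -1065.4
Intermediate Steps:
Function('K')(W) = Pow(W, Rational(3, 2))
I = Add(-4, Mul(Rational(1, 25), Pow(5, Rational(1, 2)))) (I = Add(Add(Pow(Pow(Add(4, 1), -1), Rational(3, 2)), -1), -3) = Add(Add(Pow(Pow(5, -1), Rational(3, 2)), -1), -3) = Add(Add(Pow(Rational(1, 5), Rational(3, 2)), -1), -3) = Add(Add(Mul(Rational(1, 25), Pow(5, Rational(1, 2))), -1), -3) = Add(Add(-1, Mul(Rational(1, 25), Pow(5, Rational(1, 2)))), -3) = Add(-4, Mul(Rational(1, 25), Pow(5, Rational(1, 2)))) ≈ -3.9106)
Function('X')(S) = Add(3, S)
Mul(Mul(Mul(9, Function('X')(I)), -5), Function('l')(14)) = Mul(Mul(Mul(9, Add(3, Add(-4, Mul(Rational(1, 25), Pow(5, Rational(1, 2)))))), -5), -26) = Mul(Mul(Mul(9, Add(-1, Mul(Rational(1, 25), Pow(5, Rational(1, 2))))), -5), -26) = Mul(Mul(Add(-9, Mul(Rational(9, 25), Pow(5, Rational(1, 2)))), -5), -26) = Mul(Add(45, Mul(Rational(-9, 5), Pow(5, Rational(1, 2)))), -26) = Add(-1170, Mul(Rational(234, 5), Pow(5, Rational(1, 2))))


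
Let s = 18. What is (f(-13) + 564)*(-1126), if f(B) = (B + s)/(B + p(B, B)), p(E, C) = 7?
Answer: -1902377/3 ≈ -6.3413e+5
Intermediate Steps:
f(B) = (18 + B)/(7 + B) (f(B) = (B + 18)/(B + 7) = (18 + B)/(7 + B))
(f(-13) + 564)*(-1126) = ((18 - 13)/(7 - 13) + 564)*(-1126) = (5/(-6) + 564)*(-1126) = (-⅙*5 + 564)*(-1126) = (-⅚ + 564)*(-1126) = (3379/6)*(-1126) = -1902377/3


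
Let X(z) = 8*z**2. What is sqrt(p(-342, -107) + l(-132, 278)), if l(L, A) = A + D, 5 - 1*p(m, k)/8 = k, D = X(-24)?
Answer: 7*sqrt(118) ≈ 76.039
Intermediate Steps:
D = 4608 (D = 8*(-24)**2 = 8*576 = 4608)
p(m, k) = 40 - 8*k
l(L, A) = 4608 + A (l(L, A) = A + 4608 = 4608 + A)
sqrt(p(-342, -107) + l(-132, 278)) = sqrt((40 - 8*(-107)) + (4608 + 278)) = sqrt((40 + 856) + 4886) = sqrt(896 + 4886) = sqrt(5782) = 7*sqrt(118)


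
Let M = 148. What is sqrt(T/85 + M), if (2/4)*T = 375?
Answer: sqrt(45322)/17 ≈ 12.523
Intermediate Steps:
T = 750 (T = 2*375 = 750)
sqrt(T/85 + M) = sqrt(750/85 + 148) = sqrt(750*(1/85) + 148) = sqrt(150/17 + 148) = sqrt(2666/17) = sqrt(45322)/17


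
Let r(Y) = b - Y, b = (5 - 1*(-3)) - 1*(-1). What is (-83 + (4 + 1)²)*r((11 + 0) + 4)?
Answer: 348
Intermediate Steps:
b = 9 (b = (5 + 3) + 1 = 8 + 1 = 9)
r(Y) = 9 - Y
(-83 + (4 + 1)²)*r((11 + 0) + 4) = (-83 + (4 + 1)²)*(9 - ((11 + 0) + 4)) = (-83 + 5²)*(9 - (11 + 4)) = (-83 + 25)*(9 - 1*15) = -58*(9 - 15) = -58*(-6) = 348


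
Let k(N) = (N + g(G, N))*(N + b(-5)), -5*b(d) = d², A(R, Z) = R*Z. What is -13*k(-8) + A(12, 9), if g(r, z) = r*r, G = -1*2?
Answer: -568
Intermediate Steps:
G = -2
b(d) = -d²/5
g(r, z) = r²
k(N) = (-5 + N)*(4 + N) (k(N) = (N + (-2)²)*(N - ⅕*(-5)²) = (N + 4)*(N - ⅕*25) = (4 + N)*(N - 5) = (4 + N)*(-5 + N) = (-5 + N)*(4 + N))
-13*k(-8) + A(12, 9) = -13*(-20 + (-8)² - 1*(-8)) + 12*9 = -13*(-20 + 64 + 8) + 108 = -13*52 + 108 = -676 + 108 = -568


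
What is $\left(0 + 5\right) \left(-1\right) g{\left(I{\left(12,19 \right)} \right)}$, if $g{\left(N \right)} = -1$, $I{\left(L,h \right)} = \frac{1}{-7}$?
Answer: $5$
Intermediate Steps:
$I{\left(L,h \right)} = - \frac{1}{7}$
$\left(0 + 5\right) \left(-1\right) g{\left(I{\left(12,19 \right)} \right)} = \left(0 + 5\right) \left(-1\right) \left(-1\right) = 5 \left(-1\right) \left(-1\right) = \left(-5\right) \left(-1\right) = 5$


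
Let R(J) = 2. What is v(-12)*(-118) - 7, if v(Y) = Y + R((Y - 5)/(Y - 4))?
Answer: 1173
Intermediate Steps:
v(Y) = 2 + Y (v(Y) = Y + 2 = 2 + Y)
v(-12)*(-118) - 7 = (2 - 12)*(-118) - 7 = -10*(-118) - 7 = 1180 - 7 = 1173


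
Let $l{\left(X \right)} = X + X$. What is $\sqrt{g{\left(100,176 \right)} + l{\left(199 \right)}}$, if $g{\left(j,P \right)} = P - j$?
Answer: $\sqrt{474} \approx 21.772$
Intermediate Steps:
$l{\left(X \right)} = 2 X$
$\sqrt{g{\left(100,176 \right)} + l{\left(199 \right)}} = \sqrt{\left(176 - 100\right) + 2 \cdot 199} = \sqrt{\left(176 - 100\right) + 398} = \sqrt{76 + 398} = \sqrt{474}$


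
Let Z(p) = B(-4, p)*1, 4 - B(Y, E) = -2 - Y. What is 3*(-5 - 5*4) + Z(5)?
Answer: -73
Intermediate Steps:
B(Y, E) = 6 + Y (B(Y, E) = 4 - (-2 - Y) = 4 + (2 + Y) = 6 + Y)
Z(p) = 2 (Z(p) = (6 - 4)*1 = 2*1 = 2)
3*(-5 - 5*4) + Z(5) = 3*(-5 - 5*4) + 2 = 3*(-5 - 20) + 2 = 3*(-25) + 2 = -75 + 2 = -73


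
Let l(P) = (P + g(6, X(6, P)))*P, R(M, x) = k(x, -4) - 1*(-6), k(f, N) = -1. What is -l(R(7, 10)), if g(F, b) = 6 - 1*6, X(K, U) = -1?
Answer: -25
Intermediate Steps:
g(F, b) = 0 (g(F, b) = 6 - 6 = 0)
R(M, x) = 5 (R(M, x) = -1 - 1*(-6) = -1 + 6 = 5)
l(P) = P² (l(P) = (P + 0)*P = P*P = P²)
-l(R(7, 10)) = -1*5² = -1*25 = -25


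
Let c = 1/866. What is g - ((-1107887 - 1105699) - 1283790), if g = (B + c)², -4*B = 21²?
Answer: 10527974746225/2999824 ≈ 3.5095e+6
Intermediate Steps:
B = -441/4 (B = -¼*21² = -¼*441 = -441/4 ≈ -110.25)
c = 1/866 ≈ 0.0011547
g = 36462284401/2999824 (g = (-441/4 + 1/866)² = (-190951/1732)² = 36462284401/2999824 ≈ 12155.)
g - ((-1107887 - 1105699) - 1283790) = 36462284401/2999824 - ((-1107887 - 1105699) - 1283790) = 36462284401/2999824 - (-2213586 - 1283790) = 36462284401/2999824 - 1*(-3497376) = 36462284401/2999824 + 3497376 = 10527974746225/2999824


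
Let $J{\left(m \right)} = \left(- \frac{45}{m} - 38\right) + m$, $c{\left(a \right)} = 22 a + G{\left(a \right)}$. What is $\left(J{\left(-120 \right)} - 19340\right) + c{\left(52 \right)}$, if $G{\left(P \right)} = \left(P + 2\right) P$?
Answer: $- \frac{124365}{8} \approx -15546.0$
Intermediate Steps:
$G{\left(P \right)} = P \left(2 + P\right)$ ($G{\left(P \right)} = \left(2 + P\right) P = P \left(2 + P\right)$)
$c{\left(a \right)} = 22 a + a \left(2 + a\right)$
$J{\left(m \right)} = -38 + m - \frac{45}{m}$ ($J{\left(m \right)} = \left(-38 - \frac{45}{m}\right) + m = -38 + m - \frac{45}{m}$)
$\left(J{\left(-120 \right)} - 19340\right) + c{\left(52 \right)} = \left(\left(-38 - 120 - \frac{45}{-120}\right) - 19340\right) + 52 \left(24 + 52\right) = \left(\left(-38 - 120 - - \frac{3}{8}\right) - 19340\right) + 52 \cdot 76 = \left(\left(-38 - 120 + \frac{3}{8}\right) - 19340\right) + 3952 = \left(- \frac{1261}{8} - 19340\right) + 3952 = - \frac{155981}{8} + 3952 = - \frac{124365}{8}$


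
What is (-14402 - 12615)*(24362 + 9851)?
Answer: -924332621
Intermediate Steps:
(-14402 - 12615)*(24362 + 9851) = -27017*34213 = -924332621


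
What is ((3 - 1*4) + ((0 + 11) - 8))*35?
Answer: 70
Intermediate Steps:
((3 - 1*4) + ((0 + 11) - 8))*35 = ((3 - 4) + (11 - 8))*35 = (-1 + 3)*35 = 2*35 = 70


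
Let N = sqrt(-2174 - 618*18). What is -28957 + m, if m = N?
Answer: -28957 + I*sqrt(13298) ≈ -28957.0 + 115.32*I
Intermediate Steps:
N = I*sqrt(13298) (N = sqrt(-2174 - 11124) = sqrt(-13298) = I*sqrt(13298) ≈ 115.32*I)
m = I*sqrt(13298) ≈ 115.32*I
-28957 + m = -28957 + I*sqrt(13298)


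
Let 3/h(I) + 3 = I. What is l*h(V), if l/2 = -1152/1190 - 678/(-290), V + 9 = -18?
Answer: -23637/86275 ≈ -0.27397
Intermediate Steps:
V = -27 (V = -9 - 18 = -27)
h(I) = 3/(-3 + I)
l = 47274/17255 (l = 2*(-1152/1190 - 678/(-290)) = 2*(-1152*1/1190 - 678*(-1/290)) = 2*(-576/595 + 339/145) = 2*(23637/17255) = 47274/17255 ≈ 2.7397)
l*h(V) = 47274*(3/(-3 - 27))/17255 = 47274*(3/(-30))/17255 = 47274*(3*(-1/30))/17255 = (47274/17255)*(-⅒) = -23637/86275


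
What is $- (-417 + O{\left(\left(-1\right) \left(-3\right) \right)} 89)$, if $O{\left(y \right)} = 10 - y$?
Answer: $-206$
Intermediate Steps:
$- (-417 + O{\left(\left(-1\right) \left(-3\right) \right)} 89) = - (-417 + \left(10 - \left(-1\right) \left(-3\right)\right) 89) = - (-417 + \left(10 - 3\right) 89) = - (-417 + 7 \cdot 89) = - (-417 + 623) = \left(-1\right) 206 = -206$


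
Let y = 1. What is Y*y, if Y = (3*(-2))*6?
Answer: -36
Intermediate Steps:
Y = -36 (Y = -6*6 = -36)
Y*y = -36*1 = -36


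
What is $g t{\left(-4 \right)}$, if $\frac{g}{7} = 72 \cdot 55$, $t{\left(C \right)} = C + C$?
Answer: $-221760$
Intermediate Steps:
$t{\left(C \right)} = 2 C$
$g = 27720$ ($g = 7 \cdot 72 \cdot 55 = 7 \cdot 3960 = 27720$)
$g t{\left(-4 \right)} = 27720 \cdot 2 \left(-4\right) = 27720 \left(-8\right) = -221760$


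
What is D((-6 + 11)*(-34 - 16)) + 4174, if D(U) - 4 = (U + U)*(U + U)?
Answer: 254178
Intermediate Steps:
D(U) = 4 + 4*U² (D(U) = 4 + (U + U)*(U + U) = 4 + (2*U)*(2*U) = 4 + 4*U²)
D((-6 + 11)*(-34 - 16)) + 4174 = (4 + 4*((-6 + 11)*(-34 - 16))²) + 4174 = (4 + 4*(5*(-50))²) + 4174 = (4 + 4*(-250)²) + 4174 = (4 + 4*62500) + 4174 = (4 + 250000) + 4174 = 250004 + 4174 = 254178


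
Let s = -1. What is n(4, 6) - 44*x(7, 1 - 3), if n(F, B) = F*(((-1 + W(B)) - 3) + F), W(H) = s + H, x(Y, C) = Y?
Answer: -288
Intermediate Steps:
W(H) = -1 + H
n(F, B) = F*(-5 + B + F) (n(F, B) = F*(((-1 + (-1 + B)) - 3) + F) = F*(((-2 + B) - 3) + F) = F*((-5 + B) + F) = F*(-5 + B + F))
n(4, 6) - 44*x(7, 1 - 3) = 4*(-5 + 6 + 4) - 44*7 = 4*5 - 308 = 20 - 308 = -288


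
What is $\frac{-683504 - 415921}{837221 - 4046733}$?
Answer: $\frac{1099425}{3209512} \approx 0.34255$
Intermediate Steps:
$\frac{-683504 - 415921}{837221 - 4046733} = - \frac{1099425}{-3209512} = \left(-1099425\right) \left(- \frac{1}{3209512}\right) = \frac{1099425}{3209512}$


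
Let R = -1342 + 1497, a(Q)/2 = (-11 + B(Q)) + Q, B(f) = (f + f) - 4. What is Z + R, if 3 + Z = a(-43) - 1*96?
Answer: -232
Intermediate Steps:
B(f) = -4 + 2*f (B(f) = 2*f - 4 = -4 + 2*f)
a(Q) = -30 + 6*Q (a(Q) = 2*((-11 + (-4 + 2*Q)) + Q) = 2*((-15 + 2*Q) + Q) = 2*(-15 + 3*Q) = -30 + 6*Q)
R = 155
Z = -387 (Z = -3 + ((-30 + 6*(-43)) - 1*96) = -3 + ((-30 - 258) - 96) = -3 + (-288 - 96) = -3 - 384 = -387)
Z + R = -387 + 155 = -232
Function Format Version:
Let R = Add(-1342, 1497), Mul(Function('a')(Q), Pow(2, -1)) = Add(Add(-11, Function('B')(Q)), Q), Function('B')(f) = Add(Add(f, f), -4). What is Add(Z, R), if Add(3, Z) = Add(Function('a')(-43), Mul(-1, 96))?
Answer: -232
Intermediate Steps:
Function('B')(f) = Add(-4, Mul(2, f)) (Function('B')(f) = Add(Mul(2, f), -4) = Add(-4, Mul(2, f)))
Function('a')(Q) = Add(-30, Mul(6, Q)) (Function('a')(Q) = Mul(2, Add(Add(-11, Add(-4, Mul(2, Q))), Q)) = Mul(2, Add(Add(-15, Mul(2, Q)), Q)) = Mul(2, Add(-15, Mul(3, Q))) = Add(-30, Mul(6, Q)))
R = 155
Z = -387 (Z = Add(-3, Add(Add(-30, Mul(6, -43)), Mul(-1, 96))) = Add(-3, Add(Add(-30, -258), -96)) = Add(-3, Add(-288, -96)) = Add(-3, -384) = -387)
Add(Z, R) = Add(-387, 155) = -232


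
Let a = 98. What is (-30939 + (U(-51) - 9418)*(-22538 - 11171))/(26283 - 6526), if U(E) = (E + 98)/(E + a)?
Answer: 317406714/19757 ≈ 16066.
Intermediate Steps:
U(E) = 1 (U(E) = (E + 98)/(E + 98) = (98 + E)/(98 + E) = 1)
(-30939 + (U(-51) - 9418)*(-22538 - 11171))/(26283 - 6526) = (-30939 + (1 - 9418)*(-22538 - 11171))/(26283 - 6526) = (-30939 - 9417*(-33709))/19757 = (-30939 + 317437653)*(1/19757) = 317406714*(1/19757) = 317406714/19757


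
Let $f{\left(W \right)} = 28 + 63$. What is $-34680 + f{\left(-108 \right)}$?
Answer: $-34589$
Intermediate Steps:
$f{\left(W \right)} = 91$
$-34680 + f{\left(-108 \right)} = -34680 + 91 = -34589$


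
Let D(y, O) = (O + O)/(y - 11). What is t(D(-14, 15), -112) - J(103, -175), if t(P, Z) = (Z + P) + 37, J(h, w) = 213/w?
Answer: -13122/175 ≈ -74.983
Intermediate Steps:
D(y, O) = 2*O/(-11 + y) (D(y, O) = (2*O)/(-11 + y) = 2*O/(-11 + y))
t(P, Z) = 37 + P + Z (t(P, Z) = (P + Z) + 37 = 37 + P + Z)
t(D(-14, 15), -112) - J(103, -175) = (37 + 2*15/(-11 - 14) - 112) - 213/(-175) = (37 + 2*15/(-25) - 112) - 213*(-1)/175 = (37 + 2*15*(-1/25) - 112) - 1*(-213/175) = (37 - 6/5 - 112) + 213/175 = -381/5 + 213/175 = -13122/175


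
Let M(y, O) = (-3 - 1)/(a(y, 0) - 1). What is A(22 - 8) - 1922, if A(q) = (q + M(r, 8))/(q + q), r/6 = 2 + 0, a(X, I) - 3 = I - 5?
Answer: -80701/42 ≈ -1921.5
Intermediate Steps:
a(X, I) = -2 + I (a(X, I) = 3 + (I - 5) = 3 + (-5 + I) = -2 + I)
r = 12 (r = 6*(2 + 0) = 6*2 = 12)
M(y, O) = 4/3 (M(y, O) = (-3 - 1)/((-2 + 0) - 1) = -4/(-2 - 1) = -4/(-3) = -4*(-⅓) = 4/3)
A(q) = (4/3 + q)/(2*q) (A(q) = (q + 4/3)/(q + q) = (4/3 + q)/((2*q)) = (4/3 + q)*(1/(2*q)) = (4/3 + q)/(2*q))
A(22 - 8) - 1922 = (4 + 3*(22 - 8))/(6*(22 - 8)) - 1922 = (⅙)*(4 + 3*14)/14 - 1922 = (⅙)*(1/14)*(4 + 42) - 1922 = (⅙)*(1/14)*46 - 1922 = 23/42 - 1922 = -80701/42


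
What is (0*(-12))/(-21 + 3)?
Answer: 0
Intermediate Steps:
(0*(-12))/(-21 + 3) = 0/(-18) = 0*(-1/18) = 0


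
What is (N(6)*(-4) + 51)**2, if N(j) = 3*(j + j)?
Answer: 8649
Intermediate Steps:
N(j) = 6*j (N(j) = 3*(2*j) = 6*j)
(N(6)*(-4) + 51)**2 = ((6*6)*(-4) + 51)**2 = (36*(-4) + 51)**2 = (-144 + 51)**2 = (-93)**2 = 8649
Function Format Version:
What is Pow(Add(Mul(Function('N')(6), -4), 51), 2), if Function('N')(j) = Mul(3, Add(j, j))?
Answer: 8649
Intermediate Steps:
Function('N')(j) = Mul(6, j) (Function('N')(j) = Mul(3, Mul(2, j)) = Mul(6, j))
Pow(Add(Mul(Function('N')(6), -4), 51), 2) = Pow(Add(Mul(Mul(6, 6), -4), 51), 2) = Pow(Add(Mul(36, -4), 51), 2) = Pow(Add(-144, 51), 2) = Pow(-93, 2) = 8649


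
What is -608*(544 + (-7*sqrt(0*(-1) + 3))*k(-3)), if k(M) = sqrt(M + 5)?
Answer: -330752 + 4256*sqrt(6) ≈ -3.2033e+5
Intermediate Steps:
k(M) = sqrt(5 + M)
-608*(544 + (-7*sqrt(0*(-1) + 3))*k(-3)) = -608*(544 + (-7*sqrt(0*(-1) + 3))*sqrt(5 - 3)) = -608*(544 + (-7*sqrt(0 + 3))*sqrt(2)) = -608*(544 + (-7*sqrt(3))*sqrt(2)) = -608*(544 - 7*sqrt(6)) = -330752 + 4256*sqrt(6)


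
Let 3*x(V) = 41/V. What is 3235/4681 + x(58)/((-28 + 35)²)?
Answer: 27773531/39910206 ≈ 0.69590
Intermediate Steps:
x(V) = 41/(3*V) (x(V) = (41/V)/3 = 41/(3*V))
3235/4681 + x(58)/((-28 + 35)²) = 3235/4681 + ((41/3)/58)/((-28 + 35)²) = 3235*(1/4681) + ((41/3)*(1/58))/(7²) = 3235/4681 + (41/174)/49 = 3235/4681 + (41/174)*(1/49) = 3235/4681 + 41/8526 = 27773531/39910206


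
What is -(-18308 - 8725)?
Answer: 27033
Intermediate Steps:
-(-18308 - 8725) = -1*(-27033) = 27033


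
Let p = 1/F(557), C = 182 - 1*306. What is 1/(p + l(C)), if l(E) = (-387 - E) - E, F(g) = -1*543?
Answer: -543/75478 ≈ -0.0071941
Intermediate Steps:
F(g) = -543
C = -124 (C = 182 - 306 = -124)
p = -1/543 (p = 1/(-543) = -1/543 ≈ -0.0018416)
l(E) = -387 - 2*E
1/(p + l(C)) = 1/(-1/543 + (-387 - 2*(-124))) = 1/(-1/543 + (-387 + 248)) = 1/(-1/543 - 139) = 1/(-75478/543) = -543/75478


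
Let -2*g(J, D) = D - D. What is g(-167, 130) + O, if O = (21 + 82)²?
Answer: 10609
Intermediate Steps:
g(J, D) = 0 (g(J, D) = -(D - D)/2 = -½*0 = 0)
O = 10609 (O = 103² = 10609)
g(-167, 130) + O = 0 + 10609 = 10609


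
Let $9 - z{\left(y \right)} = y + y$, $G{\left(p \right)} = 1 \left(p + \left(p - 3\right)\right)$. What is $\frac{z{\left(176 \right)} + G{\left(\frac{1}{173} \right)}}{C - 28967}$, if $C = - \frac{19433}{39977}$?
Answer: $\frac{99702638}{8347489259} \approx 0.011944$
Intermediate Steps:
$G{\left(p \right)} = -3 + 2 p$ ($G{\left(p \right)} = 1 \left(p + \left(-3 + p\right)\right) = 1 \left(-3 + 2 p\right) = -3 + 2 p$)
$C = - \frac{19433}{39977}$ ($C = \left(-19433\right) \frac{1}{39977} = - \frac{19433}{39977} \approx -0.4861$)
$z{\left(y \right)} = 9 - 2 y$ ($z{\left(y \right)} = 9 - \left(y + y\right) = 9 - 2 y$)
$\frac{z{\left(176 \right)} + G{\left(\frac{1}{173} \right)}}{C - 28967} = \frac{\left(9 - 352\right) - \left(3 - \frac{2}{173}\right)}{- \frac{19433}{39977} - 28967} = \frac{\left(9 - 352\right) + \left(-3 + 2 \cdot \frac{1}{173}\right)}{- \frac{1158033192}{39977}} = \left(-343 + \left(-3 + \frac{2}{173}\right)\right) \left(- \frac{39977}{1158033192}\right) = \left(-343 - \frac{517}{173}\right) \left(- \frac{39977}{1158033192}\right) = \left(- \frac{59856}{173}\right) \left(- \frac{39977}{1158033192}\right) = \frac{99702638}{8347489259}$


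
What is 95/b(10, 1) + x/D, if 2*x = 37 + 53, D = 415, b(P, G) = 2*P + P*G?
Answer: 1631/498 ≈ 3.2751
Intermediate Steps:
b(P, G) = 2*P + G*P
x = 45 (x = (37 + 53)/2 = (½)*90 = 45)
95/b(10, 1) + x/D = 95/((10*(2 + 1))) + 45/415 = 95/((10*3)) + 45*(1/415) = 95/30 + 9/83 = 95*(1/30) + 9/83 = 19/6 + 9/83 = 1631/498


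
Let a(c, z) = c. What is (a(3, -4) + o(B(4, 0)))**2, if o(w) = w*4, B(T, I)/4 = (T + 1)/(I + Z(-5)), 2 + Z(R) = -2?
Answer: 289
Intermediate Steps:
Z(R) = -4 (Z(R) = -2 - 2 = -4)
B(T, I) = 4*(1 + T)/(-4 + I) (B(T, I) = 4*((T + 1)/(I - 4)) = 4*((1 + T)/(-4 + I)) = 4*(1 + T)/(-4 + I))
o(w) = 4*w
(a(3, -4) + o(B(4, 0)))**2 = (3 + 4*(4*(1 + 4)/(-4 + 0)))**2 = (3 + 4*(4*5/(-4)))**2 = (3 + 4*(4*(-1/4)*5))**2 = (3 + 4*(-5))**2 = (3 - 20)**2 = (-17)**2 = 289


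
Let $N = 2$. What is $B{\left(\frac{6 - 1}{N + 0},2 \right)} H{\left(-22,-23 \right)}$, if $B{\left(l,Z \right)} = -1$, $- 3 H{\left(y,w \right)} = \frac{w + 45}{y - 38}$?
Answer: $- \frac{11}{90} \approx -0.12222$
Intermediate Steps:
$H{\left(y,w \right)} = - \frac{45 + w}{3 \left(-38 + y\right)}$ ($H{\left(y,w \right)} = - \frac{\left(w + 45\right) \frac{1}{y - 38}}{3} = - \frac{\left(45 + w\right) \frac{1}{-38 + y}}{3} = - \frac{\frac{1}{-38 + y} \left(45 + w\right)}{3} = - \frac{45 + w}{3 \left(-38 + y\right)}$)
$B{\left(\frac{6 - 1}{N + 0},2 \right)} H{\left(-22,-23 \right)} = - \frac{-45 - -23}{3 \left(-38 - 22\right)} = - \frac{-45 + 23}{3 \left(-60\right)} = - \frac{\left(-1\right) \left(-22\right)}{3 \cdot 60} = \left(-1\right) \frac{11}{90} = - \frac{11}{90}$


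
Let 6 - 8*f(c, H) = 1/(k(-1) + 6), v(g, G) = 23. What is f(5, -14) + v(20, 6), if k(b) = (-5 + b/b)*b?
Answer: 1899/80 ≈ 23.737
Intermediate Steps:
k(b) = -4*b (k(b) = (-5 + 1)*b = -4*b)
f(c, H) = 59/80 (f(c, H) = ¾ - 1/(8*(-4*(-1) + 6)) = ¾ - 1/(8*(4 + 6)) = ¾ - ⅛/10 = ¾ - ⅛*⅒ = ¾ - 1/80 = 59/80)
f(5, -14) + v(20, 6) = 59/80 + 23 = 1899/80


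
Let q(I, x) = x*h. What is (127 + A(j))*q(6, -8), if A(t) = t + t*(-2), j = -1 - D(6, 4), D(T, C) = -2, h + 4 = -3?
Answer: 7056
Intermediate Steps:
h = -7 (h = -4 - 3 = -7)
q(I, x) = -7*x (q(I, x) = x*(-7) = -7*x)
j = 1 (j = -1 - 1*(-2) = -1 + 2 = 1)
A(t) = -t (A(t) = t - 2*t = -t)
(127 + A(j))*q(6, -8) = (127 - 1*1)*(-7*(-8)) = (127 - 1)*56 = 126*56 = 7056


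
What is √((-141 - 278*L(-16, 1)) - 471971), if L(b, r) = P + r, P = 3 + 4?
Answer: 36*I*√366 ≈ 688.72*I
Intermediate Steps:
P = 7
L(b, r) = 7 + r
√((-141 - 278*L(-16, 1)) - 471971) = √((-141 - 278*(7 + 1)) - 471971) = √((-141 - 278*8) - 471971) = √((-141 - 2224) - 471971) = √(-2365 - 471971) = √(-474336) = 36*I*√366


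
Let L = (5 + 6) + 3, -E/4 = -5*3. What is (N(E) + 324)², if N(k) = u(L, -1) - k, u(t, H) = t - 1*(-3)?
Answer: 78961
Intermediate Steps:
E = 60 (E = -(-20)*3 = -4*(-15) = 60)
L = 14 (L = 11 + 3 = 14)
u(t, H) = 3 + t (u(t, H) = t + 3 = 3 + t)
N(k) = 17 - k (N(k) = (3 + 14) - k = 17 - k)
(N(E) + 324)² = ((17 - 1*60) + 324)² = ((17 - 60) + 324)² = (-43 + 324)² = 281² = 78961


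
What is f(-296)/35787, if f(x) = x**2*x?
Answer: -25934336/35787 ≈ -724.69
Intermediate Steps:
f(x) = x**3
f(-296)/35787 = (-296)**3/35787 = -25934336*1/35787 = -25934336/35787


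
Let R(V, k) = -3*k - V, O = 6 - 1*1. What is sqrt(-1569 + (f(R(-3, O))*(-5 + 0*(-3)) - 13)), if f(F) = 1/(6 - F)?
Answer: I*sqrt(56962)/6 ≈ 39.778*I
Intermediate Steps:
O = 5 (O = 6 - 1 = 5)
R(V, k) = -V - 3*k
sqrt(-1569 + (f(R(-3, O))*(-5 + 0*(-3)) - 13)) = sqrt(-1569 + ((-1/(-6 + (-1*(-3) - 3*5)))*(-5 + 0*(-3)) - 13)) = sqrt(-1569 + ((-1/(-6 + (3 - 15)))*(-5 + 0) - 13)) = sqrt(-1569 + (-1/(-6 - 12)*(-5) - 13)) = sqrt(-1569 + (-1/(-18)*(-5) - 13)) = sqrt(-1569 + (-1*(-1/18)*(-5) - 13)) = sqrt(-1569 + ((1/18)*(-5) - 13)) = sqrt(-1569 + (-5/18 - 13)) = sqrt(-1569 - 239/18) = sqrt(-28481/18) = I*sqrt(56962)/6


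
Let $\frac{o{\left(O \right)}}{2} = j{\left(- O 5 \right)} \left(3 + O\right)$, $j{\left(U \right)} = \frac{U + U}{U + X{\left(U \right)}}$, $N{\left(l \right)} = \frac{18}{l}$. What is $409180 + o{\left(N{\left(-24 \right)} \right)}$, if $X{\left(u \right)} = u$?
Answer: $\frac{818369}{2} \approx 4.0918 \cdot 10^{5}$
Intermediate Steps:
$j{\left(U \right)} = 1$ ($j{\left(U \right)} = \frac{U + U}{U + U} = \frac{2 U}{2 U} = 2 U \frac{1}{2 U} = 1$)
$o{\left(O \right)} = 6 + 2 O$ ($o{\left(O \right)} = 2 \cdot 1 \left(3 + O\right) = 2 \left(3 + O\right) = 6 + 2 O$)
$409180 + o{\left(N{\left(-24 \right)} \right)} = 409180 + \left(6 + 2 \frac{18}{-24}\right) = 409180 + \left(6 + 2 \cdot 18 \left(- \frac{1}{24}\right)\right) = 409180 + \left(6 + 2 \left(- \frac{3}{4}\right)\right) = 409180 + \left(6 - \frac{3}{2}\right) = 409180 + \frac{9}{2} = \frac{818369}{2}$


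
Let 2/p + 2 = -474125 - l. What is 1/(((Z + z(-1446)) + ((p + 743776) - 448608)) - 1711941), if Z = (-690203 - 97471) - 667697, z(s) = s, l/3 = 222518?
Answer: -1141681/3280723104792 ≈ -3.4800e-7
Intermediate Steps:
l = 667554 (l = 3*222518 = 667554)
Z = -1455371 (Z = -787674 - 667697 = -1455371)
p = -2/1141681 (p = 2/(-2 + (-474125 - 1*667554)) = 2/(-2 + (-474125 - 667554)) = 2/(-2 - 1141679) = 2/(-1141681) = 2*(-1/1141681) = -2/1141681 ≈ -1.7518e-6)
1/(((Z + z(-1446)) + ((p + 743776) - 448608)) - 1711941) = 1/(((-1455371 - 1446) + ((-2/1141681 + 743776) - 448608)) - 1711941) = 1/((-1456817 + (849154927454/1141681 - 448608)) - 1711941) = 1/((-1456817 + 336987697406/1141681) - 1711941) = 1/(-1326232591971/1141681 - 1711941) = 1/(-3280723104792/1141681) = -1141681/3280723104792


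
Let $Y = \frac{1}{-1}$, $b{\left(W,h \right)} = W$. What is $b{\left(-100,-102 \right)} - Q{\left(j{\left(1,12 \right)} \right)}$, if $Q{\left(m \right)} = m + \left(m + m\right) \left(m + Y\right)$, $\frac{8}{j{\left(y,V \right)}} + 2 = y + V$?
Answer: $- \frac{12140}{121} \approx -100.33$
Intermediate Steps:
$Y = -1$
$j{\left(y,V \right)} = \frac{8}{-2 + V + y}$ ($j{\left(y,V \right)} = \frac{8}{-2 + \left(y + V\right)} = \frac{8}{-2 + \left(V + y\right)} = \frac{8}{-2 + V + y}$)
$Q{\left(m \right)} = m + 2 m \left(-1 + m\right)$ ($Q{\left(m \right)} = m + \left(m + m\right) \left(m - 1\right) = m + 2 m \left(-1 + m\right)$)
$b{\left(-100,-102 \right)} - Q{\left(j{\left(1,12 \right)} \right)} = -100 - \frac{8}{-2 + 12 + 1} \left(-1 + 2 \frac{8}{-2 + 12 + 1}\right) = -100 - \frac{8}{11} \left(-1 + 2 \cdot \frac{8}{11}\right) = -100 - 8 \cdot \frac{1}{11} \left(-1 + 2 \cdot 8 \cdot \frac{1}{11}\right) = -100 - \frac{8 \left(-1 + 2 \cdot \frac{8}{11}\right)}{11} = -100 - \frac{8 \left(-1 + \frac{16}{11}\right)}{11} = -100 - \frac{8}{11} \cdot \frac{5}{11} = -100 - \frac{40}{121} = - \frac{12140}{121}$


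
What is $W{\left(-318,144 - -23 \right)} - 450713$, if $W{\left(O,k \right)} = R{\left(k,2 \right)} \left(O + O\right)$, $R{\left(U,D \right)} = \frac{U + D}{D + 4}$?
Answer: $-468627$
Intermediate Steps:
$R{\left(U,D \right)} = \frac{D + U}{4 + D}$
$W{\left(O,k \right)} = 2 O \left(\frac{1}{3} + \frac{k}{6}\right)$ ($W{\left(O,k \right)} = \frac{2 + k}{4 + 2} \left(O + O\right) = \frac{2 + k}{6} \cdot 2 O = \left(\frac{1}{3} + \frac{k}{6}\right) 2 O = 2 O \left(\frac{1}{3} + \frac{k}{6}\right)$)
$W{\left(-318,144 - -23 \right)} - 450713 = \frac{1}{3} \left(-318\right) \left(2 + \left(144 - -23\right)\right) - 450713 = \frac{1}{3} \left(-318\right) \left(2 + \left(144 + 23\right)\right) - 450713 = \frac{1}{3} \left(-318\right) \left(2 + 167\right) - 450713 = \frac{1}{3} \left(-318\right) 169 - 450713 = -17914 - 450713 = -468627$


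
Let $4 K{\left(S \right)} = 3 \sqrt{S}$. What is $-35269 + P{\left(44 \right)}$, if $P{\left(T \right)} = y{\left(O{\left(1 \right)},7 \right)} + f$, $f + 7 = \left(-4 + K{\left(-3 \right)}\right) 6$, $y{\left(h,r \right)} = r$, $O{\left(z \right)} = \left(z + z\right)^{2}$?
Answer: $-35293 + \frac{9 i \sqrt{3}}{2} \approx -35293.0 + 7.7942 i$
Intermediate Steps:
$K{\left(S \right)} = \frac{3 \sqrt{S}}{4}$
$O{\left(z \right)} = 4 z^{2}$ ($O{\left(z \right)} = \left(2 z\right)^{2} = 4 z^{2}$)
$f = -31 + \frac{9 i \sqrt{3}}{2}$ ($f = -7 + \left(-4 + \frac{3 \sqrt{-3}}{4}\right) 6 = -7 + \left(-4 + \frac{3 i \sqrt{3}}{4}\right) 6 = -7 - \left(24 - \frac{9 i \sqrt{3}}{2}\right) = -31 + \frac{9 i \sqrt{3}}{2} \approx -31.0 + 7.7942 i$)
$P{\left(T \right)} = -24 + \frac{9 i \sqrt{3}}{2}$ ($P{\left(T \right)} = 7 - \left(31 - \frac{9 i \sqrt{3}}{2}\right) = -24 + \frac{9 i \sqrt{3}}{2}$)
$-35269 + P{\left(44 \right)} = -35269 - \left(24 - \frac{9 i \sqrt{3}}{2}\right) = -35293 + \frac{9 i \sqrt{3}}{2}$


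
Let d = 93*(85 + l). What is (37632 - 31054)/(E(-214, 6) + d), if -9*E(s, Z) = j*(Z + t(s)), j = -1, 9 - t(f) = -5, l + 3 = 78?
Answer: 29601/66970 ≈ 0.44200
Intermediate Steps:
l = 75 (l = -3 + 78 = 75)
t(f) = 14 (t(f) = 9 - 1*(-5) = 9 + 5 = 14)
E(s, Z) = 14/9 + Z/9 (E(s, Z) = -(-1)*(Z + 14)/9 = -(-1)*(14 + Z)/9 = -(-14 - Z)/9 = 14/9 + Z/9)
d = 14880 (d = 93*(85 + 75) = 93*160 = 14880)
(37632 - 31054)/(E(-214, 6) + d) = (37632 - 31054)/((14/9 + (1/9)*6) + 14880) = 6578/((14/9 + 2/3) + 14880) = 6578/(20/9 + 14880) = 6578/(133940/9) = 6578*(9/133940) = 29601/66970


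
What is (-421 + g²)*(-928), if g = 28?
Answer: -336864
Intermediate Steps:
(-421 + g²)*(-928) = (-421 + 28²)*(-928) = (-421 + 784)*(-928) = 363*(-928) = -336864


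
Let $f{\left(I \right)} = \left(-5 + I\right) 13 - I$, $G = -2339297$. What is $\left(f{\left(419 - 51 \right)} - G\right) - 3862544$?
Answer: $-1518896$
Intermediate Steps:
$f{\left(I \right)} = -65 + 12 I$ ($f{\left(I \right)} = \left(-65 + 13 I\right) - I = -65 + 12 I$)
$\left(f{\left(419 - 51 \right)} - G\right) - 3862544 = \left(\left(-65 + 12 \left(419 - 51\right)\right) - -2339297\right) - 3862544 = \left(\left(-65 + 12 \left(419 - 51\right)\right) + 2339297\right) - 3862544 = \left(\left(-65 + 12 \cdot 368\right) + 2339297\right) - 3862544 = \left(\left(-65 + 4416\right) + 2339297\right) - 3862544 = \left(4351 + 2339297\right) - 3862544 = 2343648 - 3862544 = -1518896$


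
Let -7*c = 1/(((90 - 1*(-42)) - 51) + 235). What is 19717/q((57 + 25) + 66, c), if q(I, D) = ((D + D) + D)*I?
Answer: -10903501/111 ≈ -98230.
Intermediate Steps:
c = -1/2212 (c = -1/(7*(((90 - 1*(-42)) - 51) + 235)) = -1/(7*(((90 + 42) - 51) + 235)) = -1/(7*((132 - 51) + 235)) = -1/(7*(81 + 235)) = -⅐/316 = -⅐*1/316 = -1/2212 ≈ -0.00045208)
q(I, D) = 3*D*I (q(I, D) = (2*D + D)*I = (3*D)*I = 3*D*I)
19717/q((57 + 25) + 66, c) = 19717/((3*(-1/2212)*((57 + 25) + 66))) = 19717/((3*(-1/2212)*(82 + 66))) = 19717/((3*(-1/2212)*148)) = 19717/(-111/553) = 19717*(-553/111) = -10903501/111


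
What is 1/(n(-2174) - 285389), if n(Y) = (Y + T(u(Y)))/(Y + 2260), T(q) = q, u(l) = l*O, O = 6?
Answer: -43/12279336 ≈ -3.5018e-6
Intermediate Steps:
u(l) = 6*l (u(l) = l*6 = 6*l)
n(Y) = 7*Y/(2260 + Y) (n(Y) = (Y + 6*Y)/(Y + 2260) = (7*Y)/(2260 + Y) = 7*Y/(2260 + Y))
1/(n(-2174) - 285389) = 1/(7*(-2174)/(2260 - 2174) - 285389) = 1/(7*(-2174)/86 - 285389) = 1/(7*(-2174)*(1/86) - 285389) = 1/(-7609/43 - 285389) = 1/(-12279336/43) = -43/12279336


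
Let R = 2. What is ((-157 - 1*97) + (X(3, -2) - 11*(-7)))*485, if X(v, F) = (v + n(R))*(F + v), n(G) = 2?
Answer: -83420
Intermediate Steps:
X(v, F) = (2 + v)*(F + v) (X(v, F) = (v + 2)*(F + v) = (2 + v)*(F + v))
((-157 - 1*97) + (X(3, -2) - 11*(-7)))*485 = ((-157 - 1*97) + ((3**2 + 2*(-2) + 2*3 - 2*3) - 11*(-7)))*485 = ((-157 - 97) + ((9 - 4 + 6 - 6) + 77))*485 = (-254 + (5 + 77))*485 = (-254 + 82)*485 = -172*485 = -83420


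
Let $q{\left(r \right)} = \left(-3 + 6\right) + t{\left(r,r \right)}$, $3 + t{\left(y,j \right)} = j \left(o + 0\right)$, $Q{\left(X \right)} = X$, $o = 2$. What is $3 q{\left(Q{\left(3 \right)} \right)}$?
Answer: $18$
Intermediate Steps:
$t{\left(y,j \right)} = -3 + 2 j$ ($t{\left(y,j \right)} = -3 + j \left(2 + 0\right) = -3 + j 2 = -3 + 2 j$)
$q{\left(r \right)} = 2 r$ ($q{\left(r \right)} = \left(-3 + 6\right) + \left(-3 + 2 r\right) = 3 + \left(-3 + 2 r\right) = 2 r$)
$3 q{\left(Q{\left(3 \right)} \right)} = 3 \cdot 2 \cdot 3 = 3 \cdot 6 = 18$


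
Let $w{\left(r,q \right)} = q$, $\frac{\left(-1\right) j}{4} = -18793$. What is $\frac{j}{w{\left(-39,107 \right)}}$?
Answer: $\frac{75172}{107} \approx 702.54$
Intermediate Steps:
$j = 75172$ ($j = \left(-4\right) \left(-18793\right) = 75172$)
$\frac{j}{w{\left(-39,107 \right)}} = \frac{75172}{107}$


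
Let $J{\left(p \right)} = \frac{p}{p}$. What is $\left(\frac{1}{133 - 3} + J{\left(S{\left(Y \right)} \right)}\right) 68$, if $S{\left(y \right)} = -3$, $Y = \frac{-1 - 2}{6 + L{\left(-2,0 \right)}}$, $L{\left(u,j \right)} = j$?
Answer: $\frac{4454}{65} \approx 68.523$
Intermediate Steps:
$Y = - \frac{1}{2}$ ($Y = \frac{-1 - 2}{6 + 0} = - \frac{3}{6} = \left(-3\right) \frac{1}{6} = - \frac{1}{2} \approx -0.5$)
$J{\left(p \right)} = 1$
$\left(\frac{1}{133 - 3} + J{\left(S{\left(Y \right)} \right)}\right) 68 = \left(\frac{1}{133 - 3} + 1\right) 68 = \left(\frac{1}{130} + 1\right) 68 = \frac{131}{130} \cdot 68 = \frac{4454}{65}$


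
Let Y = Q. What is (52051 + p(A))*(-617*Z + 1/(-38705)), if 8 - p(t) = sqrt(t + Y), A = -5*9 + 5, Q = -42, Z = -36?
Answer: 44755927080081/38705 - 859715459*I*sqrt(82)/38705 ≈ 1.1563e+9 - 2.0114e+5*I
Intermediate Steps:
A = -40 (A = -45 + 5 = -40)
Y = -42
p(t) = 8 - sqrt(-42 + t) (p(t) = 8 - sqrt(t - 42) = 8 - sqrt(-42 + t))
(52051 + p(A))*(-617*Z + 1/(-38705)) = (52051 + (8 - sqrt(-42 - 40)))*(-617*(-36) + 1/(-38705)) = (52051 + (8 - sqrt(-82)))*(22212 - 1/38705) = (52051 + (8 - I*sqrt(82)))*(859715459/38705) = (52059 - I*sqrt(82))*(859715459/38705) = 44755927080081/38705 - 859715459*I*sqrt(82)/38705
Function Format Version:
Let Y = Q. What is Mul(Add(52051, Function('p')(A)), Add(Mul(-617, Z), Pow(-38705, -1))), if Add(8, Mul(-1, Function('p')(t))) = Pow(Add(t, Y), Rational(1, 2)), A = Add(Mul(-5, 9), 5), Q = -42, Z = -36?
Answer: Add(Rational(44755927080081, 38705), Mul(Rational(-859715459, 38705), I, Pow(82, Rational(1, 2)))) ≈ Add(1.1563e+9, Mul(-2.0114e+5, I))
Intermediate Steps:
A = -40 (A = Add(-45, 5) = -40)
Y = -42
Function('p')(t) = Add(8, Mul(-1, Pow(Add(-42, t), Rational(1, 2)))) (Function('p')(t) = Add(8, Mul(-1, Pow(Add(t, -42), Rational(1, 2)))) = Add(8, Mul(-1, Pow(Add(-42, t), Rational(1, 2)))))
Mul(Add(52051, Function('p')(A)), Add(Mul(-617, Z), Pow(-38705, -1))) = Mul(Add(52051, Add(8, Mul(-1, Pow(Add(-42, -40), Rational(1, 2))))), Add(Mul(-617, -36), Pow(-38705, -1))) = Mul(Add(52051, Add(8, Mul(-1, Pow(-82, Rational(1, 2))))), Add(22212, Rational(-1, 38705))) = Mul(Add(52051, Add(8, Mul(-1, Mul(I, Pow(82, Rational(1, 2)))))), Rational(859715459, 38705)) = Mul(Add(52051, Add(8, Mul(-1, I, Pow(82, Rational(1, 2))))), Rational(859715459, 38705)) = Mul(Add(52059, Mul(-1, I, Pow(82, Rational(1, 2)))), Rational(859715459, 38705)) = Add(Rational(44755927080081, 38705), Mul(Rational(-859715459, 38705), I, Pow(82, Rational(1, 2))))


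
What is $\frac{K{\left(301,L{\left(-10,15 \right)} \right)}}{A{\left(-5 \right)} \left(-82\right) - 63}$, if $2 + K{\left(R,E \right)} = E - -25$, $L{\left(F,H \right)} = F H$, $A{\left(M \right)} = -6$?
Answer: $- \frac{127}{429} \approx -0.29604$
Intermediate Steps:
$K{\left(R,E \right)} = 23 + E$ ($K{\left(R,E \right)} = -2 + \left(E - -25\right) = -2 + \left(E + 25\right) = -2 + \left(25 + E\right) = 23 + E$)
$\frac{K{\left(301,L{\left(-10,15 \right)} \right)}}{A{\left(-5 \right)} \left(-82\right) - 63} = \frac{23 - 150}{\left(-6\right) \left(-82\right) - 63} = \frac{23 - 150}{492 - 63} = - \frac{127}{429}$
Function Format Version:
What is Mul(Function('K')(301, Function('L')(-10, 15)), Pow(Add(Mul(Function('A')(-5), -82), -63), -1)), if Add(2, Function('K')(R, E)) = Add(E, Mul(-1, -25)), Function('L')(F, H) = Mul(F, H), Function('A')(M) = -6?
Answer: Rational(-127, 429) ≈ -0.29604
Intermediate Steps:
Function('K')(R, E) = Add(23, E) (Function('K')(R, E) = Add(-2, Add(E, Mul(-1, -25))) = Add(-2, Add(E, 25)) = Add(-2, Add(25, E)) = Add(23, E))
Mul(Function('K')(301, Function('L')(-10, 15)), Pow(Add(Mul(Function('A')(-5), -82), -63), -1)) = Mul(Add(23, Mul(-10, 15)), Pow(Add(Mul(-6, -82), -63), -1)) = Mul(Add(23, -150), Pow(Add(492, -63), -1)) = Mul(-127, Pow(429, -1)) = Mul(-127, Rational(1, 429)) = Rational(-127, 429)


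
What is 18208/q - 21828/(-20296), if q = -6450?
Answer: -664997/380550 ≈ -1.7475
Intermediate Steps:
18208/q - 21828/(-20296) = 18208/(-6450) - 21828/(-20296) = 18208*(-1/6450) - 21828*(-1/20296) = -9104/3225 + 5457/5074 = -664997/380550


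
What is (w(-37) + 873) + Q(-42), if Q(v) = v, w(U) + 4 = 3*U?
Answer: 716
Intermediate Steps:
w(U) = -4 + 3*U
(w(-37) + 873) + Q(-42) = ((-4 + 3*(-37)) + 873) - 42 = ((-4 - 111) + 873) - 42 = (-115 + 873) - 42 = 758 - 42 = 716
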